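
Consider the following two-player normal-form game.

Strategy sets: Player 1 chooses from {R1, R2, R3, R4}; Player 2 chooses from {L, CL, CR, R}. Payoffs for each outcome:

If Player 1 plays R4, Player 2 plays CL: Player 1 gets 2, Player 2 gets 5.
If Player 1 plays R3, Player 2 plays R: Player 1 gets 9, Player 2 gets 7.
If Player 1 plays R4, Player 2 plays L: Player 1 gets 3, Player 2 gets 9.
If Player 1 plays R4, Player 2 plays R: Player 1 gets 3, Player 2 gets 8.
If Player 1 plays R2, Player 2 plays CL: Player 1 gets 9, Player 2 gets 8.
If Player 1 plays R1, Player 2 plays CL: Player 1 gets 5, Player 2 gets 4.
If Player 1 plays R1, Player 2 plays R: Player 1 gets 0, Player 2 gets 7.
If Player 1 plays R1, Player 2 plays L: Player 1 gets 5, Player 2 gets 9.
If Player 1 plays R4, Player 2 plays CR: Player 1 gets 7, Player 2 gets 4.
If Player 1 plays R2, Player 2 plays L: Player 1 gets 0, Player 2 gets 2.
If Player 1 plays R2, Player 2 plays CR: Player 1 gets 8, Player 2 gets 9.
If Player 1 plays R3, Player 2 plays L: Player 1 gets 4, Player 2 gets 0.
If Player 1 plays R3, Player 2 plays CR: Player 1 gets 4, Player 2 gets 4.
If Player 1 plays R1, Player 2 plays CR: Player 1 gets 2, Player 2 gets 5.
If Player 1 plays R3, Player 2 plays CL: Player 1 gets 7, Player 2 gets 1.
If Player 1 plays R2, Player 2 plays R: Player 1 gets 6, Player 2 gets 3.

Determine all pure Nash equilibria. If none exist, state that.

(R1, L): Player 1 gets 5, best alternative 4; Player 2 gets 9, best alternative 7. No profitable deviation — NE.
(R1, CL): Player 1 can switch to R2 (5 → 9). Not NE.
(R1, CR): Player 1 can switch to R2 (2 → 8). Not NE.
(R1, R): Player 1 can switch to R2 (0 → 6). Not NE.
(R2, L): Player 1 can switch to R1 (0 → 5). Not NE.
(R2, CL): Player 2 can switch to CR (8 → 9). Not NE.
(R2, CR): Player 1 gets 8, best alternative 7; Player 2 gets 9, best alternative 8. No profitable deviation — NE.
(R2, R): Player 1 can switch to R3 (6 → 9). Not NE.
(R3, L): Player 1 can switch to R1 (4 → 5). Not NE.
(R3, CL): Player 1 can switch to R2 (7 → 9). Not NE.
(R3, R): Player 1 gets 9, best alternative 6; Player 2 gets 7, best alternative 4. No profitable deviation — NE.
(The remaining 5 profiles each have a profitable deviation by the same check.)

The pure Nash equilibria are (R1, L) and (R2, CR) and (R3, R).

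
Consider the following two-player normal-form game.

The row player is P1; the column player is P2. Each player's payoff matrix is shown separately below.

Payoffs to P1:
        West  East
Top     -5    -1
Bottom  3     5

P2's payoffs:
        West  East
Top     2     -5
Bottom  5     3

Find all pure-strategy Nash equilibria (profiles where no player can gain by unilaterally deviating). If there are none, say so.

P1 against West: payoffs -5, 3 → best response Bottom.
P1 against East: payoffs -1, 5 → best response Bottom.
P2 against Top: payoffs 2, -5 → best response West.
P2 against Bottom: payoffs 5, 3 → best response West.
Mutual best responses: (Bottom, West).

Pure NE: (Bottom, West)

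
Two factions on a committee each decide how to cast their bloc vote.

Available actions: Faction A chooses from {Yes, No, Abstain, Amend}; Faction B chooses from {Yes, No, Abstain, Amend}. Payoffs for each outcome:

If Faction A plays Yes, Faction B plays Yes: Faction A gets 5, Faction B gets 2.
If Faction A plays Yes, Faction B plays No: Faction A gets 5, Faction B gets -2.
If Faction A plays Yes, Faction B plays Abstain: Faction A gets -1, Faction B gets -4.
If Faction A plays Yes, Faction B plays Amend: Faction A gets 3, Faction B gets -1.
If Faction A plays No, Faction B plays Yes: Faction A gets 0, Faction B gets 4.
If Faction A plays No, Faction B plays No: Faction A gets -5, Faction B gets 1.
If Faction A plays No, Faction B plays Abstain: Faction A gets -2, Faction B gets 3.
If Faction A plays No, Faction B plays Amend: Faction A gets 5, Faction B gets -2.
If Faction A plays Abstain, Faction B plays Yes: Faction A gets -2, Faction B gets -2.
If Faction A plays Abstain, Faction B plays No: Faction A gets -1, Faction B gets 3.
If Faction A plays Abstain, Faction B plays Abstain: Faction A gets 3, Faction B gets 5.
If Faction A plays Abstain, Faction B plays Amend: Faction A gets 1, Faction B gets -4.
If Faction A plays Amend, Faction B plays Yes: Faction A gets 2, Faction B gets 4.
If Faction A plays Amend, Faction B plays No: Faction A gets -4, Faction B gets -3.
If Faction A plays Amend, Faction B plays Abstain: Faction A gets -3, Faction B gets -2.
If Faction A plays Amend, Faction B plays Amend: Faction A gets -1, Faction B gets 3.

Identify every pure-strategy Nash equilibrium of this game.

(Yes, Yes): Faction A gets 5, best alternative 2; Faction B gets 2, best alternative -1. No profitable deviation — NE.
(Yes, No): Faction B can switch to Yes (-2 → 2). Not NE.
(Yes, Abstain): Faction A can switch to Abstain (-1 → 3). Not NE.
(Yes, Amend): Faction A can switch to No (3 → 5). Not NE.
(No, Yes): Faction A can switch to Yes (0 → 5). Not NE.
(No, No): Faction A can switch to Yes (-5 → 5). Not NE.
(No, Abstain): Faction A can switch to Yes (-2 → -1). Not NE.
(No, Amend): Faction B can switch to Yes (-2 → 4). Not NE.
(Abstain, Yes): Faction A can switch to Yes (-2 → 5). Not NE.
(Abstain, No): Faction A can switch to Yes (-1 → 5). Not NE.
(Abstain, Abstain): Faction A gets 3, best alternative -1; Faction B gets 5, best alternative 3. No profitable deviation — NE.
(Abstain, Amend): Faction A can switch to Yes (1 → 3). Not NE.
(The remaining 4 profiles each have a profitable deviation by the same check.)

(Yes, Yes) and (Abstain, Abstain)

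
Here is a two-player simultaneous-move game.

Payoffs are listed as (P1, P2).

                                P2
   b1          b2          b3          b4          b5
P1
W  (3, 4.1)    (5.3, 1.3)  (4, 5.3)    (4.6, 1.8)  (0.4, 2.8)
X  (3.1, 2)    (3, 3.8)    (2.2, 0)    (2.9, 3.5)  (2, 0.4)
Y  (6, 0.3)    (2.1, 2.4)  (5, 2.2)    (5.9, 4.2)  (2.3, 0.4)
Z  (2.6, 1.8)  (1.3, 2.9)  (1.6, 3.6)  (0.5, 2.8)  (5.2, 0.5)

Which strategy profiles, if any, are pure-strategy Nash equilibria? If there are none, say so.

P1 against b1: payoffs 3, 3.1, 6, 2.6 → best response Y.
P1 against b2: payoffs 5.3, 3, 2.1, 1.3 → best response W.
P1 against b3: payoffs 4, 2.2, 5, 1.6 → best response Y.
P1 against b4: payoffs 4.6, 2.9, 5.9, 0.5 → best response Y.
P1 against b5: payoffs 0.4, 2, 2.3, 5.2 → best response Z.
P2 against W: payoffs 4.1, 1.3, 5.3, 1.8, 2.8 → best response b3.
P2 against X: payoffs 2, 3.8, 0, 3.5, 0.4 → best response b2.
P2 against Y: payoffs 0.3, 2.4, 2.2, 4.2, 0.4 → best response b4.
P2 against Z: payoffs 1.8, 2.9, 3.6, 2.8, 0.5 → best response b3.
Mutual best responses: (Y, b4).

The unique pure-strategy Nash equilibrium is (Y, b4).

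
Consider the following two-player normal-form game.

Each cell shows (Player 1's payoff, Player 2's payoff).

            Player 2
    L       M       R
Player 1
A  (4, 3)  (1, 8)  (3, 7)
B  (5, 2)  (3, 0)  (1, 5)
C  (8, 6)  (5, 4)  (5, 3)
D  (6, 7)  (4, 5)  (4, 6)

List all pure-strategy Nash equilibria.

The unique pure-strategy Nash equilibrium is (C, L).

Check each profile: it is a Nash equilibrium iff no player can strictly gain by switching unilaterally.
(A, L): Player 1 can switch to B (4 → 5). Not NE.
(A, M): Player 1 can switch to B (1 → 3). Not NE.
(A, R): Player 1 can switch to C (3 → 5). Not NE.
(B, L): Player 1 can switch to C (5 → 8). Not NE.
(B, M): Player 1 can switch to C (3 → 5). Not NE.
(B, R): Player 1 can switch to A (1 → 3). Not NE.
(C, L): Player 1 gets 8, best alternative 6; Player 2 gets 6, best alternative 4. No profitable deviation — NE.
(C, M): Player 2 can switch to L (4 → 6). Not NE.
(C, R): Player 2 can switch to L (3 → 6). Not NE.
(The remaining 3 profiles each have a profitable deviation by the same check.)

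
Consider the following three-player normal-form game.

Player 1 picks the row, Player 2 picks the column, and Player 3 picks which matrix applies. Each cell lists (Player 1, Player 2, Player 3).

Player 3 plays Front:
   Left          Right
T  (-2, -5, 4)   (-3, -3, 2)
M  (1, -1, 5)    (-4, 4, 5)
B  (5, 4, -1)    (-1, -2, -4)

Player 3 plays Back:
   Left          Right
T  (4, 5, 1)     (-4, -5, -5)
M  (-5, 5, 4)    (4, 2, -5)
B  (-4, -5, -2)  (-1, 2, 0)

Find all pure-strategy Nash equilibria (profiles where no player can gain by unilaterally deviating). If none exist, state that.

For each player, find the best response to each opponent profile; mutual best responses are the pure NE.
Player 1 against (Left, Front): payoffs -2, 1, 5 → best response B.
Player 1 against (Left, Back): payoffs 4, -5, -4 → best response T.
Player 1 against (Right, Front): payoffs -3, -4, -1 → best response B.
Player 1 against (Right, Back): payoffs -4, 4, -1 → best response M.
Player 2 against (T, Front): payoffs -5, -3 → best response Right.
Player 2 against (T, Back): payoffs 5, -5 → best response Left.
Player 2 against (M, Front): payoffs -1, 4 → best response Right.
Player 2 against (M, Back): payoffs 5, 2 → best response Left.
Player 2 against (B, Front): payoffs 4, -2 → best response Left.
Player 2 against (B, Back): payoffs -5, 2 → best response Right.
Player 3 against (T, Left): payoffs 4, 1 → best response Front.
Player 3 against (T, Right): payoffs 2, -5 → best response Front.
Player 3 against (M, Left): payoffs 5, 4 → best response Front.
Player 3 against (M, Right): payoffs 5, -5 → best response Front.
Player 3 against (B, Left): payoffs -1, -2 → best response Front.
Player 3 against (B, Right): payoffs -4, 0 → best response Back.
Mutual best responses: (B, Left, Front).

Pure NE: (B, Left, Front)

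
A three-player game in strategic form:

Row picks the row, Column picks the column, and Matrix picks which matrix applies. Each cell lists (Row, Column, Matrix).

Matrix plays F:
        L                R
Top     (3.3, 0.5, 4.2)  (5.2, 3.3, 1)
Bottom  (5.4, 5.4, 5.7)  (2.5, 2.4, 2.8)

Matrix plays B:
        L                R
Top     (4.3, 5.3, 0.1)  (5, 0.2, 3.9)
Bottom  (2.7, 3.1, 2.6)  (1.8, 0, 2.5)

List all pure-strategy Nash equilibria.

Pure NE: (Bottom, L, F)

Mark each player's best response to every combination of opponents' strategies; a profile where every player is best-responding is a pure Nash equilibrium.
Row against (L, F): payoffs 3.3, 5.4 → best response Bottom.
Row against (L, B): payoffs 4.3, 2.7 → best response Top.
Row against (R, F): payoffs 5.2, 2.5 → best response Top.
Row against (R, B): payoffs 5, 1.8 → best response Top.
Column against (Top, F): payoffs 0.5, 3.3 → best response R.
Column against (Top, B): payoffs 5.3, 0.2 → best response L.
Column against (Bottom, F): payoffs 5.4, 2.4 → best response L.
Column against (Bottom, B): payoffs 3.1, 0 → best response L.
Matrix against (Top, L): payoffs 4.2, 0.1 → best response F.
Matrix against (Top, R): payoffs 1, 3.9 → best response B.
Matrix against (Bottom, L): payoffs 5.7, 2.6 → best response F.
Matrix against (Bottom, R): payoffs 2.8, 2.5 → best response F.
Mutual best responses: (Bottom, L, F).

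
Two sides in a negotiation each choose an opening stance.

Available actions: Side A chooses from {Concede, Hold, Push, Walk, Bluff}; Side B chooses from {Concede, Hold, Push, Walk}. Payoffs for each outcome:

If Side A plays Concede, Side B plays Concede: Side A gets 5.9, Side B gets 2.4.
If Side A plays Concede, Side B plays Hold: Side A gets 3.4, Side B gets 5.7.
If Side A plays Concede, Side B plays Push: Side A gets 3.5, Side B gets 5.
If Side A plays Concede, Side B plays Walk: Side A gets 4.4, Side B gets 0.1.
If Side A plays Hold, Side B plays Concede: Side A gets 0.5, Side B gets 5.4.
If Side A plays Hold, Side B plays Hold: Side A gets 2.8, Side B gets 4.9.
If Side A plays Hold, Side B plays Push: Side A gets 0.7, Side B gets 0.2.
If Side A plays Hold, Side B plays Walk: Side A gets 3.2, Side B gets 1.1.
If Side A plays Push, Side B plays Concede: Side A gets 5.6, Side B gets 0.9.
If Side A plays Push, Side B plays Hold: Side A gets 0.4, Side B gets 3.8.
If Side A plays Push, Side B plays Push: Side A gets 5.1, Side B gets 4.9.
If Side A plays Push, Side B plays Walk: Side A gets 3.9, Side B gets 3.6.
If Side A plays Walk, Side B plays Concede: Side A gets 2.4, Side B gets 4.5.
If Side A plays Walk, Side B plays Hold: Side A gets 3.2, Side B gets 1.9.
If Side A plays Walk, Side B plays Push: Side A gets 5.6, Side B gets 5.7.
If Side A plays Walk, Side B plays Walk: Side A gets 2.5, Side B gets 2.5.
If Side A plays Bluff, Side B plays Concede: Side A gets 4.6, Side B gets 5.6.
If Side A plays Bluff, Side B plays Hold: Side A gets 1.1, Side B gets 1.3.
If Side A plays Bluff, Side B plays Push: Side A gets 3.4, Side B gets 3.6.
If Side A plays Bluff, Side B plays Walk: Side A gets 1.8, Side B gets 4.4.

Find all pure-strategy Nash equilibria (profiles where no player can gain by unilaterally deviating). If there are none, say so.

(Concede, Concede): Side B can switch to Hold (2.4 → 5.7). Not NE.
(Concede, Hold): Side A gets 3.4, best alternative 3.2; Side B gets 5.7, best alternative 5. No profitable deviation — NE.
(Concede, Push): Side A can switch to Push (3.5 → 5.1). Not NE.
(Concede, Walk): Side B can switch to Concede (0.1 → 2.4). Not NE.
(Hold, Concede): Side A can switch to Concede (0.5 → 5.9). Not NE.
(Hold, Hold): Side A can switch to Concede (2.8 → 3.4). Not NE.
(Hold, Push): Side A can switch to Concede (0.7 → 3.5). Not NE.
(Hold, Walk): Side A can switch to Concede (3.2 → 4.4). Not NE.
(Push, Concede): Side A can switch to Concede (5.6 → 5.9). Not NE.
(Push, Hold): Side A can switch to Concede (0.4 → 3.4). Not NE.
(Push, Push): Side A can switch to Walk (5.1 → 5.6). Not NE.
(Push, Walk): Side A can switch to Concede (3.9 → 4.4). Not NE.
(Walk, Concede): Side A can switch to Concede (2.4 → 5.9). Not NE.
(Walk, Push): Side A gets 5.6, best alternative 5.1; Side B gets 5.7, best alternative 4.5. No profitable deviation — NE.
(The remaining 6 profiles each have a profitable deviation by the same check.)

(Concede, Hold); (Walk, Push)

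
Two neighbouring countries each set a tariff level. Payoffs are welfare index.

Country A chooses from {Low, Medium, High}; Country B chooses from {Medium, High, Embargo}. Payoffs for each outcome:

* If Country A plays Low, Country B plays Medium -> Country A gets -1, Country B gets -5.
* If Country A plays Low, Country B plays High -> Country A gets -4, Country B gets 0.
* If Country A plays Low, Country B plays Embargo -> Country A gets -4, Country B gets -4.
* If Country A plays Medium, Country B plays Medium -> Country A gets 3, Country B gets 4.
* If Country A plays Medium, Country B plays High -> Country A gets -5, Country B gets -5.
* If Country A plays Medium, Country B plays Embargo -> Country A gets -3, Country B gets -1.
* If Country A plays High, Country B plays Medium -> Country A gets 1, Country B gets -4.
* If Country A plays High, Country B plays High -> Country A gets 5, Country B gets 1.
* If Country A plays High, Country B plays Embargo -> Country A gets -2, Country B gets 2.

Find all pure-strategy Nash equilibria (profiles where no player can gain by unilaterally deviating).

The pure Nash equilibria are (Medium, Medium); (High, Embargo).

(Low, Medium): Country A can switch to Medium (-1 → 3). Not NE.
(Low, High): Country A can switch to High (-4 → 5). Not NE.
(Low, Embargo): Country A can switch to Medium (-4 → -3). Not NE.
(Medium, Medium): Country A gets 3, best alternative 1; Country B gets 4, best alternative -1. No profitable deviation — NE.
(Medium, High): Country A can switch to Low (-5 → -4). Not NE.
(Medium, Embargo): Country A can switch to High (-3 → -2). Not NE.
(High, Medium): Country A can switch to Medium (1 → 3). Not NE.
(High, High): Country B can switch to Embargo (1 → 2). Not NE.
(High, Embargo): Country A gets -2, best alternative -3; Country B gets 2, best alternative 1. No profitable deviation — NE.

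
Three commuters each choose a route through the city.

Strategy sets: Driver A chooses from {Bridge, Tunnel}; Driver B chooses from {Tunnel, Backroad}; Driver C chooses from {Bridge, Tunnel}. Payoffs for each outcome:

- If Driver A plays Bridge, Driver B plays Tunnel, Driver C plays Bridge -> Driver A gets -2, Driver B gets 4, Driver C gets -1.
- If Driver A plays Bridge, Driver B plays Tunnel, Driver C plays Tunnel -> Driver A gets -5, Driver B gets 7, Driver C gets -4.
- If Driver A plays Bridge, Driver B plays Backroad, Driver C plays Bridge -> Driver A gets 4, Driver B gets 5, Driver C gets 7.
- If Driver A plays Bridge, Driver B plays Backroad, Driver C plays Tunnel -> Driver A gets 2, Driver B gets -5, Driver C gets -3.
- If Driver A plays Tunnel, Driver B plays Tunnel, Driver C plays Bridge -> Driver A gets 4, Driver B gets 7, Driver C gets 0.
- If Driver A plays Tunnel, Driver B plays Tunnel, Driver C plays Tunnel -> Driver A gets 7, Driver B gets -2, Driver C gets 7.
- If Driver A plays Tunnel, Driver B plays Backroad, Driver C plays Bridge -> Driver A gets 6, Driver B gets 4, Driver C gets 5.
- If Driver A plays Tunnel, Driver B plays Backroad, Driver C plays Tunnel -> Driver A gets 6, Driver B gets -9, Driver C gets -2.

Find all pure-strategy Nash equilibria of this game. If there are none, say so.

The unique pure-strategy Nash equilibrium is (Tunnel, Tunnel, Tunnel).

(Bridge, Tunnel, Bridge): Driver A can switch to Tunnel (-2 → 4). Not NE.
(Bridge, Tunnel, Tunnel): Driver A can switch to Tunnel (-5 → 7). Not NE.
(Bridge, Backroad, Bridge): Driver A can switch to Tunnel (4 → 6). Not NE.
(Bridge, Backroad, Tunnel): Driver A can switch to Tunnel (2 → 6). Not NE.
(Tunnel, Tunnel, Bridge): Driver C can switch to Tunnel (0 → 7). Not NE.
(Tunnel, Tunnel, Tunnel): Driver A gets 7, best alternative -5; Driver B gets -2, best alternative -9; Driver C gets 7, best alternative 0. No profitable deviation — NE.
(Tunnel, Backroad, Bridge): Driver B can switch to Tunnel (4 → 7). Not NE.
(The remaining 1 profile has a profitable deviation by the same check.)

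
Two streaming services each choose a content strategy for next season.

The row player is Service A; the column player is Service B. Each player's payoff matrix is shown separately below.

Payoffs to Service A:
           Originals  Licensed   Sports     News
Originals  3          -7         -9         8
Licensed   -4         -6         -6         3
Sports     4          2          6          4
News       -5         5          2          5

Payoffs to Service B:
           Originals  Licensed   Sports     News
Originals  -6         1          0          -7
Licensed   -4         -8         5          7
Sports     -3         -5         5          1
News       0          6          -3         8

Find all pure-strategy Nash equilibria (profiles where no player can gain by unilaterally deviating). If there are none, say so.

For each player, find the best response to each opponent profile; mutual best responses are the pure NE.
Service A against Originals: payoffs 3, -4, 4, -5 → best response Sports.
Service A against Licensed: payoffs -7, -6, 2, 5 → best response News.
Service A against Sports: payoffs -9, -6, 6, 2 → best response Sports.
Service A against News: payoffs 8, 3, 4, 5 → best response Originals.
Service B against Originals: payoffs -6, 1, 0, -7 → best response Licensed.
Service B against Licensed: payoffs -4, -8, 5, 7 → best response News.
Service B against Sports: payoffs -3, -5, 5, 1 → best response Sports.
Service B against News: payoffs 0, 6, -3, 8 → best response News.
Mutual best responses: (Sports, Sports).

(Sports, Sports)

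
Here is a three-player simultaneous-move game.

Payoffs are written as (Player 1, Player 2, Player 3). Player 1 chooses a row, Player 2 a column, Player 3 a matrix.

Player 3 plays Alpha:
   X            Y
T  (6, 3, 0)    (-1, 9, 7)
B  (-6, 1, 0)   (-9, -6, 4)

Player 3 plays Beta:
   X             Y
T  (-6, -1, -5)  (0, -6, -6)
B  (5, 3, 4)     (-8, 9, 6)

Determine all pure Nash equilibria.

Pure NE: (T, Y, Alpha)

(T, X, Alpha): Player 2 can switch to Y (3 → 9). Not NE.
(T, X, Beta): Player 1 can switch to B (-6 → 5). Not NE.
(T, Y, Alpha): Player 1 gets -1, best alternative -9; Player 2 gets 9, best alternative 3; Player 3 gets 7, best alternative -6. No profitable deviation — NE.
(T, Y, Beta): Player 2 can switch to X (-6 → -1). Not NE.
(B, X, Alpha): Player 1 can switch to T (-6 → 6). Not NE.
(B, X, Beta): Player 2 can switch to Y (3 → 9). Not NE.
(B, Y, Alpha): Player 1 can switch to T (-9 → -1). Not NE.
(B, Y, Beta): Player 1 can switch to T (-8 → 0). Not NE.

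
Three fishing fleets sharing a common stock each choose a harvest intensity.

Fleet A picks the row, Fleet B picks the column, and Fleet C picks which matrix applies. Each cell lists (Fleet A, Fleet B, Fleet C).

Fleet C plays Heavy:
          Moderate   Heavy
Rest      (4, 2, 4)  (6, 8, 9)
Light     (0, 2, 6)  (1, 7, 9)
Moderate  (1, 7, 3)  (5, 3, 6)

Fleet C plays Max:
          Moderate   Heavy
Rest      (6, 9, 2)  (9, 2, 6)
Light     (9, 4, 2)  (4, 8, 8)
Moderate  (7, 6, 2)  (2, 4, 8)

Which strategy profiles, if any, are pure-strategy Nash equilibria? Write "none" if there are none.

Pure NE: (Rest, Heavy, Heavy)

Fleet A against (Moderate, Heavy): payoffs 4, 0, 1 → best response Rest.
Fleet A against (Moderate, Max): payoffs 6, 9, 7 → best response Light.
Fleet A against (Heavy, Heavy): payoffs 6, 1, 5 → best response Rest.
Fleet A against (Heavy, Max): payoffs 9, 4, 2 → best response Rest.
Fleet B against (Rest, Heavy): payoffs 2, 8 → best response Heavy.
Fleet B against (Rest, Max): payoffs 9, 2 → best response Moderate.
Fleet B against (Light, Heavy): payoffs 2, 7 → best response Heavy.
Fleet B against (Light, Max): payoffs 4, 8 → best response Heavy.
Fleet B against (Moderate, Heavy): payoffs 7, 3 → best response Moderate.
Fleet B against (Moderate, Max): payoffs 6, 4 → best response Moderate.
Fleet C against (Rest, Moderate): payoffs 4, 2 → best response Heavy.
Fleet C against (Rest, Heavy): payoffs 9, 6 → best response Heavy.
Fleet C against (Light, Moderate): payoffs 6, 2 → best response Heavy.
Fleet C against (Light, Heavy): payoffs 9, 8 → best response Heavy.
Fleet C against (Moderate, Moderate): payoffs 3, 2 → best response Heavy.
Fleet C against (Moderate, Heavy): payoffs 6, 8 → best response Max.
Mutual best responses: (Rest, Heavy, Heavy).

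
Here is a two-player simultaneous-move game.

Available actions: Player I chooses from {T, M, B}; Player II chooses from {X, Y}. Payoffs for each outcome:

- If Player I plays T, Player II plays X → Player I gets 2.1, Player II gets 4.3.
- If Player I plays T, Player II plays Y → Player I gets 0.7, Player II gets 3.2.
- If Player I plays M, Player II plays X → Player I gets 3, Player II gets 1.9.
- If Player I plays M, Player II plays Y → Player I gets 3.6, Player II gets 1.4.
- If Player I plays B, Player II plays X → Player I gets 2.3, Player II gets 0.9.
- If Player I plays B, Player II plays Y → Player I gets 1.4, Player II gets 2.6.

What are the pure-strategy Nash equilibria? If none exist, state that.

Check each profile: it is a Nash equilibrium iff no player can strictly gain by switching unilaterally.
(T, X): Player I can switch to M (2.1 → 3). Not NE.
(T, Y): Player I can switch to M (0.7 → 3.6). Not NE.
(M, X): Player I gets 3, best alternative 2.3; Player II gets 1.9, best alternative 1.4. No profitable deviation — NE.
(M, Y): Player II can switch to X (1.4 → 1.9). Not NE.
(B, X): Player I can switch to M (2.3 → 3). Not NE.
(B, Y): Player I can switch to M (1.4 → 3.6). Not NE.

Pure NE: (M, X)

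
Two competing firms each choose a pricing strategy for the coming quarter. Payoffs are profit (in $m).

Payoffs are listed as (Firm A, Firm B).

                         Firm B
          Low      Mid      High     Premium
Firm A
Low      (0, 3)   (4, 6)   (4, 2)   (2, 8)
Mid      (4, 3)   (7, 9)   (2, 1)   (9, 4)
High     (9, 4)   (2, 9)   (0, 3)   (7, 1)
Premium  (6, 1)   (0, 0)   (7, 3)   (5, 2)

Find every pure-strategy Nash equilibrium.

Pure-strategy Nash equilibria: (Mid, Mid); (Premium, High)

(Low, Low): Firm A can switch to Mid (0 → 4). Not NE.
(Low, Mid): Firm A can switch to Mid (4 → 7). Not NE.
(Low, High): Firm A can switch to Premium (4 → 7). Not NE.
(Low, Premium): Firm A can switch to Mid (2 → 9). Not NE.
(Mid, Low): Firm A can switch to High (4 → 9). Not NE.
(Mid, Mid): Firm A gets 7, best alternative 4; Firm B gets 9, best alternative 4. No profitable deviation — NE.
(Mid, High): Firm A can switch to Low (2 → 4). Not NE.
(Mid, Premium): Firm B can switch to Mid (4 → 9). Not NE.
(High, Low): Firm B can switch to Mid (4 → 9). Not NE.
(High, Mid): Firm A can switch to Low (2 → 4). Not NE.
(High, High): Firm A can switch to Low (0 → 4). Not NE.
(High, Premium): Firm A can switch to Mid (7 → 9). Not NE.
(Premium, Low): Firm A can switch to High (6 → 9). Not NE.
(Premium, High): Firm A gets 7, best alternative 4; Firm B gets 3, best alternative 2. No profitable deviation — NE.
(The remaining 2 profiles each have a profitable deviation by the same check.)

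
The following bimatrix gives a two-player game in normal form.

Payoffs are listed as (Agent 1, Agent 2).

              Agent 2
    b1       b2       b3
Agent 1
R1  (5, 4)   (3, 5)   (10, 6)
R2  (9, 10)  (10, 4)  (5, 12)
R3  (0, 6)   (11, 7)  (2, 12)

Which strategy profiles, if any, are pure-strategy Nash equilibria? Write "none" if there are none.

Pure NE: (R1, b3)

For each player, find the best response to each opponent profile; mutual best responses are the pure NE.
Agent 1 against b1: payoffs 5, 9, 0 → best response R2.
Agent 1 against b2: payoffs 3, 10, 11 → best response R3.
Agent 1 against b3: payoffs 10, 5, 2 → best response R1.
Agent 2 against R1: payoffs 4, 5, 6 → best response b3.
Agent 2 against R2: payoffs 10, 4, 12 → best response b3.
Agent 2 against R3: payoffs 6, 7, 12 → best response b3.
Mutual best responses: (R1, b3).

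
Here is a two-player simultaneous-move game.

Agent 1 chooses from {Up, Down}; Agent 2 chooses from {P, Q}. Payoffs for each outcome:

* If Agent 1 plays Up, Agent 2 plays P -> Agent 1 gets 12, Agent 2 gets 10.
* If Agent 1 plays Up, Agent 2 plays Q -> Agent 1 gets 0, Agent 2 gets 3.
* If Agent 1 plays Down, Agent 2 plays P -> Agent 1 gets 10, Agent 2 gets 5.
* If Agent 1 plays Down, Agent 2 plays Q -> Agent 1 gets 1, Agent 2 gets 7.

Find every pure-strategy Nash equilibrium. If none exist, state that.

(Up, P), (Down, Q)

Agent 1 against P: payoffs 12, 10 → best response Up.
Agent 1 against Q: payoffs 0, 1 → best response Down.
Agent 2 against Up: payoffs 10, 3 → best response P.
Agent 2 against Down: payoffs 5, 7 → best response Q.
Mutual best responses: (Up, P); (Down, Q).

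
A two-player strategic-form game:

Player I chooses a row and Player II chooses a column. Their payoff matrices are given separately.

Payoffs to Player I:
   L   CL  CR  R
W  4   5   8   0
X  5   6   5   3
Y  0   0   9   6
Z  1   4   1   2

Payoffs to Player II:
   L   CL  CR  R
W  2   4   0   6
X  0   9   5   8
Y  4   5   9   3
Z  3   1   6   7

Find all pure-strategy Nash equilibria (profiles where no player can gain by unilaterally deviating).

(W, L): Player I can switch to X (4 → 5). Not NE.
(W, CL): Player I can switch to X (5 → 6). Not NE.
(W, CR): Player I can switch to Y (8 → 9). Not NE.
(W, R): Player I can switch to X (0 → 3). Not NE.
(X, L): Player II can switch to CL (0 → 9). Not NE.
(X, CL): Player I gets 6, best alternative 5; Player II gets 9, best alternative 8. No profitable deviation — NE.
(X, CR): Player I can switch to W (5 → 8). Not NE.
(X, R): Player I can switch to Y (3 → 6). Not NE.
(Y, L): Player I can switch to W (0 → 4). Not NE.
(Y, CR): Player I gets 9, best alternative 8; Player II gets 9, best alternative 5. No profitable deviation — NE.
(The remaining 6 profiles each have a profitable deviation by the same check.)

The pure Nash equilibria are (X, CL) and (Y, CR).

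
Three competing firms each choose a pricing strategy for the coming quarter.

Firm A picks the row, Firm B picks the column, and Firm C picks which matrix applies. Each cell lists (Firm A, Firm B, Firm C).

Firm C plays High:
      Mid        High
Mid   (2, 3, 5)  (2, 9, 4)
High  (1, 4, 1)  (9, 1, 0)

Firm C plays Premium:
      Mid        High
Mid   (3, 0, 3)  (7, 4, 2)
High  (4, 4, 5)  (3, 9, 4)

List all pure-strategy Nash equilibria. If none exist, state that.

This game has no pure Nash equilibrium.

Mark each player's best response to every combination of opponents' strategies; a profile where every player is best-responding is a pure Nash equilibrium.
Firm A against (Mid, High): payoffs 2, 1 → best response Mid.
Firm A against (Mid, Premium): payoffs 3, 4 → best response High.
Firm A against (High, High): payoffs 2, 9 → best response High.
Firm A against (High, Premium): payoffs 7, 3 → best response Mid.
Firm B against (Mid, High): payoffs 3, 9 → best response High.
Firm B against (Mid, Premium): payoffs 0, 4 → best response High.
Firm B against (High, High): payoffs 4, 1 → best response Mid.
Firm B against (High, Premium): payoffs 4, 9 → best response High.
Firm C against (Mid, Mid): payoffs 5, 3 → best response High.
Firm C against (Mid, High): payoffs 4, 2 → best response High.
Firm C against (High, Mid): payoffs 1, 5 → best response Premium.
Firm C against (High, High): payoffs 0, 4 → best response Premium.
No profile is a mutual best response for all players.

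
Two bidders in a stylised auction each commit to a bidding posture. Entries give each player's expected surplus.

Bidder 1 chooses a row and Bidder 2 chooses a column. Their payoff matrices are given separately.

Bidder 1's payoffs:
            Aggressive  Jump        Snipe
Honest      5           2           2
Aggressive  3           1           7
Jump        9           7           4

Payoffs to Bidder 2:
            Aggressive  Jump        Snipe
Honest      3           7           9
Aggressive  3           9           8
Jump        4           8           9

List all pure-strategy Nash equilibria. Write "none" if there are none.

none

(Honest, Aggressive): Bidder 1 can switch to Jump (5 → 9). Not NE.
(Honest, Jump): Bidder 1 can switch to Jump (2 → 7). Not NE.
(Honest, Snipe): Bidder 1 can switch to Aggressive (2 → 7). Not NE.
(Aggressive, Aggressive): Bidder 1 can switch to Honest (3 → 5). Not NE.
(Aggressive, Jump): Bidder 1 can switch to Honest (1 → 2). Not NE.
(Aggressive, Snipe): Bidder 2 can switch to Jump (8 → 9). Not NE.
(Jump, Aggressive): Bidder 2 can switch to Jump (4 → 8). Not NE.
(Jump, Jump): Bidder 2 can switch to Snipe (8 → 9). Not NE.
(Jump, Snipe): Bidder 1 can switch to Aggressive (4 → 7). Not NE.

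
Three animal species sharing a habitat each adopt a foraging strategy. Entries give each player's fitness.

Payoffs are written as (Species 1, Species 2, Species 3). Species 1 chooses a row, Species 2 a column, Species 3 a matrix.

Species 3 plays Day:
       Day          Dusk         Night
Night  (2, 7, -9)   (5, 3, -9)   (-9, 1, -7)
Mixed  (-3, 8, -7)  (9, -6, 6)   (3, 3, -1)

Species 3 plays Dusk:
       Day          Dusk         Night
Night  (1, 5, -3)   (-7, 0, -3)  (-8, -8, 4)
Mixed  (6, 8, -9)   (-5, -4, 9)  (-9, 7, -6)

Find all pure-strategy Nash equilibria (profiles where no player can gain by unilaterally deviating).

For each strategy profile, look for a profitable unilateral deviation.
(Night, Day, Day): Species 3 can switch to Dusk (-9 → -3). Not NE.
(Night, Day, Dusk): Species 1 can switch to Mixed (1 → 6). Not NE.
(Night, Dusk, Day): Species 1 can switch to Mixed (5 → 9). Not NE.
(Night, Dusk, Dusk): Species 1 can switch to Mixed (-7 → -5). Not NE.
(Night, Night, Day): Species 1 can switch to Mixed (-9 → 3). Not NE.
(Night, Night, Dusk): Species 2 can switch to Day (-8 → 5). Not NE.
(Mixed, Day, Day): Species 1 can switch to Night (-3 → 2). Not NE.
(Mixed, Day, Dusk): Species 3 can switch to Day (-9 → -7). Not NE.
(Mixed, Dusk, Day): Species 2 can switch to Day (-6 → 8). Not NE.
(Mixed, Dusk, Dusk): Species 2 can switch to Day (-4 → 8). Not NE.
(Mixed, Night, Day): Species 2 can switch to Day (3 → 8). Not NE.
(Mixed, Night, Dusk): Species 1 can switch to Night (-9 → -8). Not NE.

No pure-strategy Nash equilibrium.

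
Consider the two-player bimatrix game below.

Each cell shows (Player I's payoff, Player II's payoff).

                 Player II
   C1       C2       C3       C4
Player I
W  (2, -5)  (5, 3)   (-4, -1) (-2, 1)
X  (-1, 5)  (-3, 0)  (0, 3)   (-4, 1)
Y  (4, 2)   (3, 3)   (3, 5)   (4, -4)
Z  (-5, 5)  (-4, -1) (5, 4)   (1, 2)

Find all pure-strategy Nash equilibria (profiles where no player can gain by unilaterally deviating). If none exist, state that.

Player I against C1: payoffs 2, -1, 4, -5 → best response Y.
Player I against C2: payoffs 5, -3, 3, -4 → best response W.
Player I against C3: payoffs -4, 0, 3, 5 → best response Z.
Player I against C4: payoffs -2, -4, 4, 1 → best response Y.
Player II against W: payoffs -5, 3, -1, 1 → best response C2.
Player II against X: payoffs 5, 0, 3, 1 → best response C1.
Player II against Y: payoffs 2, 3, 5, -4 → best response C3.
Player II against Z: payoffs 5, -1, 4, 2 → best response C1.
Mutual best responses: (W, C2).

The unique pure-strategy Nash equilibrium is (W, C2).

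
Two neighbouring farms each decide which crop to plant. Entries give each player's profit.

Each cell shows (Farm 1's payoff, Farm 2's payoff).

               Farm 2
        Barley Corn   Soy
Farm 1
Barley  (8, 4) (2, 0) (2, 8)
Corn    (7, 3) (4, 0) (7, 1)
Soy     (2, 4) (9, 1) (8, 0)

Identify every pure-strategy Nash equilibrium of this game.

(Barley, Barley): Farm 2 can switch to Soy (4 → 8). Not NE.
(Barley, Corn): Farm 1 can switch to Corn (2 → 4). Not NE.
(Barley, Soy): Farm 1 can switch to Corn (2 → 7). Not NE.
(Corn, Barley): Farm 1 can switch to Barley (7 → 8). Not NE.
(Corn, Corn): Farm 1 can switch to Soy (4 → 9). Not NE.
(Corn, Soy): Farm 1 can switch to Soy (7 → 8). Not NE.
(The remaining 3 profiles each have a profitable deviation by the same check.)

none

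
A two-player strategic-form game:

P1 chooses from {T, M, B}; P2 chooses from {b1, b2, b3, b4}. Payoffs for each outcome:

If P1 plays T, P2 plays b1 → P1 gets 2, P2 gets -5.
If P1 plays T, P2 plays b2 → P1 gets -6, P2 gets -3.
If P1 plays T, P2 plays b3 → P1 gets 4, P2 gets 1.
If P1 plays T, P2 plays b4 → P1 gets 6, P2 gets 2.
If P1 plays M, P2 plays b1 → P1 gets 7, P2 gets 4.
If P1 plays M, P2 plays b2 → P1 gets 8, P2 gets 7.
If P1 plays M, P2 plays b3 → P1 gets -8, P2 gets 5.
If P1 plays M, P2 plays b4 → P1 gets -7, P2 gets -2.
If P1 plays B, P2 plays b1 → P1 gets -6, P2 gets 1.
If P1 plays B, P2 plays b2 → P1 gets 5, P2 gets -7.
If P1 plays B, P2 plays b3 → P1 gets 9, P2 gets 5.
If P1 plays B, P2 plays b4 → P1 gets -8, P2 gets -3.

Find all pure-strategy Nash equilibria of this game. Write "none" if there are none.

(T, b4) and (M, b2) and (B, b3)

P1 against b1: payoffs 2, 7, -6 → best response M.
P1 against b2: payoffs -6, 8, 5 → best response M.
P1 against b3: payoffs 4, -8, 9 → best response B.
P1 against b4: payoffs 6, -7, -8 → best response T.
P2 against T: payoffs -5, -3, 1, 2 → best response b4.
P2 against M: payoffs 4, 7, 5, -2 → best response b2.
P2 against B: payoffs 1, -7, 5, -3 → best response b3.
Mutual best responses: (T, b4); (M, b2); (B, b3).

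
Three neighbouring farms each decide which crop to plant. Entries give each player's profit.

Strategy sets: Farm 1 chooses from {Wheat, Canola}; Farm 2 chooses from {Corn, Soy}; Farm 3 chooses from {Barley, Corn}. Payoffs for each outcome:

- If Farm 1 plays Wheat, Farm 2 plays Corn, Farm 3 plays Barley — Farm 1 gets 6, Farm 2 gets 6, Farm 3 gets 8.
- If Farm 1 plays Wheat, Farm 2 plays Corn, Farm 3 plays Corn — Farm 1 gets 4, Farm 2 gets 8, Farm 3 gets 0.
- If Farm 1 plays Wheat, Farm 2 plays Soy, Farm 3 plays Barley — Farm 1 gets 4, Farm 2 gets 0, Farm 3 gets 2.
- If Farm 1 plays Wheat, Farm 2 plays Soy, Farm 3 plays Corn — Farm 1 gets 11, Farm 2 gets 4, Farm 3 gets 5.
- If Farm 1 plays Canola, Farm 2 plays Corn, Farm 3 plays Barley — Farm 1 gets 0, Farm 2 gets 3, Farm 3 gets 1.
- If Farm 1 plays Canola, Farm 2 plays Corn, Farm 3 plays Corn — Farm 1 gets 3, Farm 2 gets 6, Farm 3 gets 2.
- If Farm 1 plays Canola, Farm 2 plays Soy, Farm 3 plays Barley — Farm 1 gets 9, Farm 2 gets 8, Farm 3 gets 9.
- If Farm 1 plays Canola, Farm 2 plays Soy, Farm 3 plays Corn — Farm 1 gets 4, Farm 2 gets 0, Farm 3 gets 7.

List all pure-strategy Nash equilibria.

(Wheat, Corn, Barley): Farm 1 gets 6, best alternative 0; Farm 2 gets 6, best alternative 0; Farm 3 gets 8, best alternative 0. No profitable deviation — NE.
(Wheat, Corn, Corn): Farm 3 can switch to Barley (0 → 8). Not NE.
(Wheat, Soy, Barley): Farm 1 can switch to Canola (4 → 9). Not NE.
(Wheat, Soy, Corn): Farm 2 can switch to Corn (4 → 8). Not NE.
(Canola, Corn, Barley): Farm 1 can switch to Wheat (0 → 6). Not NE.
(Canola, Corn, Corn): Farm 1 can switch to Wheat (3 → 4). Not NE.
(Canola, Soy, Barley): Farm 1 gets 9, best alternative 4; Farm 2 gets 8, best alternative 3; Farm 3 gets 9, best alternative 7. No profitable deviation — NE.
(Canola, Soy, Corn): Farm 1 can switch to Wheat (4 → 11). Not NE.

The pure Nash equilibria are (Wheat, Corn, Barley), (Canola, Soy, Barley).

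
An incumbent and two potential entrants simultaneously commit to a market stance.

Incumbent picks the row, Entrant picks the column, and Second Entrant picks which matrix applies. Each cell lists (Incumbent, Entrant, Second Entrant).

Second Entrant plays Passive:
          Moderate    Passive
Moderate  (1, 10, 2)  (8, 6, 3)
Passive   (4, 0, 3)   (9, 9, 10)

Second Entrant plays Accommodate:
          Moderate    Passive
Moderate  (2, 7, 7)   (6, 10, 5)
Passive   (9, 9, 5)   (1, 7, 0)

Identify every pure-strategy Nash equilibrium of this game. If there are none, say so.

The pure Nash equilibria are (Moderate, Passive, Accommodate); (Passive, Moderate, Accommodate); (Passive, Passive, Passive).

Incumbent against (Moderate, Passive): payoffs 1, 4 → best response Passive.
Incumbent against (Moderate, Accommodate): payoffs 2, 9 → best response Passive.
Incumbent against (Passive, Passive): payoffs 8, 9 → best response Passive.
Incumbent against (Passive, Accommodate): payoffs 6, 1 → best response Moderate.
Entrant against (Moderate, Passive): payoffs 10, 6 → best response Moderate.
Entrant against (Moderate, Accommodate): payoffs 7, 10 → best response Passive.
Entrant against (Passive, Passive): payoffs 0, 9 → best response Passive.
Entrant against (Passive, Accommodate): payoffs 9, 7 → best response Moderate.
Second Entrant against (Moderate, Moderate): payoffs 2, 7 → best response Accommodate.
Second Entrant against (Moderate, Passive): payoffs 3, 5 → best response Accommodate.
Second Entrant against (Passive, Moderate): payoffs 3, 5 → best response Accommodate.
Second Entrant against (Passive, Passive): payoffs 10, 0 → best response Passive.
Mutual best responses: (Moderate, Passive, Accommodate); (Passive, Moderate, Accommodate); (Passive, Passive, Passive).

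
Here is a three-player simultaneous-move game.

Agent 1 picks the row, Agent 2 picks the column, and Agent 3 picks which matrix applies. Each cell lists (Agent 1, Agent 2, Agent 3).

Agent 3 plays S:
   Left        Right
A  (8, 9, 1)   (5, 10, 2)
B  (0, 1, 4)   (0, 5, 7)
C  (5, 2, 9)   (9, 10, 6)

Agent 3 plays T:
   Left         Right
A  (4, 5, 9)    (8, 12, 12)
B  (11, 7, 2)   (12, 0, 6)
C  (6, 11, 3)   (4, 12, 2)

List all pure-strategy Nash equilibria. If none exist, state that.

(C, Right, S)

Check each profile: it is a Nash equilibrium iff no player can strictly gain by switching unilaterally.
(A, Left, S): Agent 2 can switch to Right (9 → 10). Not NE.
(A, Left, T): Agent 1 can switch to B (4 → 11). Not NE.
(A, Right, S): Agent 1 can switch to C (5 → 9). Not NE.
(A, Right, T): Agent 1 can switch to B (8 → 12). Not NE.
(B, Left, S): Agent 1 can switch to A (0 → 8). Not NE.
(B, Left, T): Agent 3 can switch to S (2 → 4). Not NE.
(B, Right, S): Agent 1 can switch to A (0 → 5). Not NE.
(B, Right, T): Agent 2 can switch to Left (0 → 7). Not NE.
(C, Right, S): Agent 1 gets 9, best alternative 5; Agent 2 gets 10, best alternative 2; Agent 3 gets 6, best alternative 2. No profitable deviation — NE.
(The remaining 3 profiles each have a profitable deviation by the same check.)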